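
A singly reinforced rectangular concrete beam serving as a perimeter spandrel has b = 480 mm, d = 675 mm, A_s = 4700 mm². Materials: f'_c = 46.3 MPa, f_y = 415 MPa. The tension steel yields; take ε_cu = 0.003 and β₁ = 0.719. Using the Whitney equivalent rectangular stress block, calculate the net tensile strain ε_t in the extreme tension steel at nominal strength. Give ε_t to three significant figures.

a = A_s f_y/(0.85 f'_c b) = 103.25 mm.
β₁ = 0.719, so c = a/β₁ = 103.25/0.719 = 143.60 mm.
From the linear strain diagram with ε_cu = 0.003: ε_t = 0.003 (d − c)/c = 0.003 × (675 − 143.60)/143.60 = 0.0111.
Since ε_t ≥ 0.005, the section is tension-controlled.

ε_t ≈ 0.0111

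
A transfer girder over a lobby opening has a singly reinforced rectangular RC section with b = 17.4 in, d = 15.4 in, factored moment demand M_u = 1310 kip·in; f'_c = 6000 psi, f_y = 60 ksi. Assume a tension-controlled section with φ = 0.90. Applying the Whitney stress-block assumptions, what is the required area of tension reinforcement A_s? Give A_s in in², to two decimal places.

M_n = M_u/φ = 1310/0.90 = 1455.56 kip·in.
From M_n = 0.85 f'_c a b (d − a/2):
a = d − √(d² − 2M_n/(0.85 f'_c b)) = 15.4 − √(15.4² − 2 × 1455.56/(0.85 × 6 × 17.4)) = 1.105 in.
A_s = 0.85 f'_c a b / f_y = 0.85 × 6 × 1.105 × 17.4 / 60 = 1.634 in².

A_s ≈ 1.63 in²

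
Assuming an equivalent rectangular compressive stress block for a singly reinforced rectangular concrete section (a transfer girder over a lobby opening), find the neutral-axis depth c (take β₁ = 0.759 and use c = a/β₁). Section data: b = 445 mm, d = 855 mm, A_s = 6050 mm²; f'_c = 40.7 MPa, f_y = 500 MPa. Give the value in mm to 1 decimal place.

T = A_s f_y = 6050 × 500 = 3025000 N = 3025 kN.
Setting C = 0.85 f'_c a b equal to T: a = 3025000/(0.85 × 40.7 × 445) = 196.495 mm.
With β₁ = 0.759, c = a/β₁ = 196.495/0.759 = 258.9 mm.

c ≈ 258.9 mm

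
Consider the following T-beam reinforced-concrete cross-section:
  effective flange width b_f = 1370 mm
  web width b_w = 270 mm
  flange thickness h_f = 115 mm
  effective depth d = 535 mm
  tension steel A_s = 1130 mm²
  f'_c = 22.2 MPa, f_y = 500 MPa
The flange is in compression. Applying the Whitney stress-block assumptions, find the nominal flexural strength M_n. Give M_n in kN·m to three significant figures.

M_n ≈ 296 kN·m

Tension: T = A_s f_y = 1130 × 500 = 565000 N.
Try a within the flange: a = T/(0.85 f'_c b_f) = 565000/(0.85 × 22.2 × 1370) = 21.86 mm.
Since a = 21.86 ≤ h_f = 115 mm, the stress block lies entirely in the flange; analyse as a rectangular beam of width b_f.
M_n = T(d − a/2) = 565000 × (535 − 10.93) = 296.10 × 10⁶ N·mm.
M_n = 296.10 kN·m.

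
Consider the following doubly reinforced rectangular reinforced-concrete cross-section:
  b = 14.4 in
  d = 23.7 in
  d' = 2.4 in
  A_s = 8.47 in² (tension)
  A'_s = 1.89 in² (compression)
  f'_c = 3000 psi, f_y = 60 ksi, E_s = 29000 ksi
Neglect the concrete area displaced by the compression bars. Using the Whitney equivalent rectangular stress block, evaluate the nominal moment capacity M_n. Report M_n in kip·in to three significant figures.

M_n ≈ 9650 kip·in

Assume both steels yield.
a = (A_s − A'_s) f_y/(0.85 f'_c b) = (8.47 − 1.89) × 60/(0.85 × 3 × 14.4) = 10.752 in.
c = a/β₁ = 10.752/0.85 = 12.649 in; ε'_s = 0.003(c − d')/c = 0.0024 ≥ ε_y = 0.0021, so the compression steel yields.
M_n = (A_s − A'_s) f_y (d − a/2) + A'_s f_y (d − d') = 394.8 × (23.7 − 5.376) + 113.4 × (23.7 − 2.4) = 7234.3 + 2415.4 = 9649.7 kip·in.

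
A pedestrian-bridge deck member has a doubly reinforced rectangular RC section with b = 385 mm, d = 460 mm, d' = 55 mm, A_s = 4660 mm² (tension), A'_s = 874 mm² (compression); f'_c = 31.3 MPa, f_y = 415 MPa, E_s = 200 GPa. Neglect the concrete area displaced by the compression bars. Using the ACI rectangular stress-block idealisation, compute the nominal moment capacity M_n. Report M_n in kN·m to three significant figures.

Assume both tension and compression steel yield.
Net tension couple steel: A_s − A'_s = 3786 mm².
a = (A_s − A'_s) f_y / (0.85 f'_c b) = 1571190/(0.85 × 31.3 × 385) = 153.39 mm.
c = a/β₁ = 153.39/0.826 = 185.70 mm; ε'_s = 0.003(c − d')/c = 0.0021 ≥ f_y/E_s = 0.0021, so compression steel does yield.
M_n = (A_s − A'_s) f_y (d − a/2) + A'_s f_y (d − d') = [1571190 × (460 − 76.695) + 362710 × (460 − 55)] × 10⁻⁶ = 602.24 + 146.90 = 749.14 kN·m.

M_n ≈ 749 kN·m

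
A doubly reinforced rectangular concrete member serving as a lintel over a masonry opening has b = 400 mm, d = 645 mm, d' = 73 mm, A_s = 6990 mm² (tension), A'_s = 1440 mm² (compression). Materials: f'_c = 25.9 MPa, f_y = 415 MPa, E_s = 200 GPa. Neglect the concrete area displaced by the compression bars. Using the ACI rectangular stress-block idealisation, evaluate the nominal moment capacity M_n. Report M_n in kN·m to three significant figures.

M_n ≈ 1530 kN·m

Assume both tension and compression steel yield.
Net tension couple steel: A_s − A'_s = 5550 mm².
a = (A_s − A'_s) f_y / (0.85 f'_c b) = 2303250/(0.85 × 25.9 × 400) = 261.55 mm.
c = a/β₁ = 261.55/0.85 = 307.71 mm; ε'_s = 0.003(c − d')/c = 0.0023 ≥ f_y/E_s = 0.0021, so compression steel does yield.
M_n = (A_s − A'_s) f_y (d − a/2) + A'_s f_y (d − d') = [2303250 × (645 − 130.775) + 597600 × (645 − 73)] × 10⁻⁶ = 1184.39 + 341.83 = 1526.22 kN·m.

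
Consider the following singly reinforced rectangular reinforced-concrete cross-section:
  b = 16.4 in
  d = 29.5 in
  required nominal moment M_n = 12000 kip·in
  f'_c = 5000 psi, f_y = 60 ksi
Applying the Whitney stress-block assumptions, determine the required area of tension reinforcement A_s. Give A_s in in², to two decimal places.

A_s ≈ 7.63 in²

From M_n = 0.85 f'_c a b (d − a/2):
a = d − √(d² − 2M_n/(0.85 f'_c b)) = 29.5 − √(29.5² − 2 × 12000/(0.85 × 5 × 16.4)) = 6.567 in.
A_s = 0.85 f'_c a b / f_y = 0.85 × 5 × 6.567 × 16.4 / 60 = 7.629 in².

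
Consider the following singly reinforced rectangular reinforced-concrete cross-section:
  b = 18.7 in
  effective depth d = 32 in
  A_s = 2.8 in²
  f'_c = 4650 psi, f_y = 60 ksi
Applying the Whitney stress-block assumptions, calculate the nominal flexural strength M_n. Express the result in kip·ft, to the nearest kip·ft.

M_n ≈ 432 kip·ft

T = A_s f_y = 2.8 × 60 = 168 kips.
a = T/(0.85 f'_c b) = 168/(0.85 × 4.65 × 18.7) = 2.273 in.
M_n = T(d − a/2) = 168 × (32 − 1.1365) = 5185.1 kip·in = 5185.1/12 = 432.09 kip·ft.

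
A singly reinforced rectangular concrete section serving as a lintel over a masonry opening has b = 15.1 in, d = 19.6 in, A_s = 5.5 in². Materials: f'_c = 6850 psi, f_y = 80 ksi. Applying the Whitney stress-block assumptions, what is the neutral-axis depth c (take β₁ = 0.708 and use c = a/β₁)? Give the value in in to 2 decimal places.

c ≈ 7.07 in

T = A_s f_y = 5.5 × 80 = 440 kips.
a = T/(0.85 f'_c b) = 440/(0.85 × 6.85 × 15.1) = 5.0046 in.
With β₁ = 0.708, c = a/β₁ = 5.0046/0.708 = 7.07 in.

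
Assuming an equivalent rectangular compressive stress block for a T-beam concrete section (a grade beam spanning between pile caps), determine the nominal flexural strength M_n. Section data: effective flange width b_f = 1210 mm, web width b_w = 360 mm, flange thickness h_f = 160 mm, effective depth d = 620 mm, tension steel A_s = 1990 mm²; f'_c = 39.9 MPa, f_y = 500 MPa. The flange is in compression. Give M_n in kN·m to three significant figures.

Tension: T = A_s f_y = 1990 × 500 = 995000 N.
Try a within the flange: a = T/(0.85 f'_c b_f) = 995000/(0.85 × 39.9 × 1210) = 24.25 mm.
Since a = 24.25 ≤ h_f = 160 mm, the stress block lies entirely in the flange; analyse as a rectangular beam of width b_f.
M_n = T(d − a/2) = 995000 × (620 − 12.125) = 604.84 × 10⁶ N·mm.
M_n = 604.84 kN·m.

M_n ≈ 605 kN·m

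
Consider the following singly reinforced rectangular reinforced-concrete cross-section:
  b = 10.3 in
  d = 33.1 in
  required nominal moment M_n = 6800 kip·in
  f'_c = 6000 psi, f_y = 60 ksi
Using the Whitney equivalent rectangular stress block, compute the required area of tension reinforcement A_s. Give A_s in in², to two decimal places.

From M_n = 0.85 f'_c a b (d − a/2):
a = d − √(d² − 2M_n/(0.85 f'_c b)) = 33.1 − √(33.1² − 2 × 6800/(0.85 × 6 × 10.3)) = 4.174 in.
A_s = 0.85 f'_c a b / f_y = 0.85 × 6 × 4.174 × 10.3 / 60 = 3.654 in².

A_s ≈ 3.65 in²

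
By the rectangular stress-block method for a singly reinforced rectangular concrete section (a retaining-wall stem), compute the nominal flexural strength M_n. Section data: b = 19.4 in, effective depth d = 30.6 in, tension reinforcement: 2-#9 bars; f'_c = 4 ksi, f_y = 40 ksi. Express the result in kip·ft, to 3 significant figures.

M_n ≈ 200 kip·ft

A_s = 2 × 1 = 2 in².
T = A_s f_y = 2 × 40 = 80 kips.
a = T/(0.85 f'_c b) = 80/(0.85 × 4 × 19.4) = 1.213 in.
M_n = T(d − a/2) = 80 × (30.6 − 0.6065) = 2399.5 kip·in = 2399.5/12 = 199.96 kip·ft.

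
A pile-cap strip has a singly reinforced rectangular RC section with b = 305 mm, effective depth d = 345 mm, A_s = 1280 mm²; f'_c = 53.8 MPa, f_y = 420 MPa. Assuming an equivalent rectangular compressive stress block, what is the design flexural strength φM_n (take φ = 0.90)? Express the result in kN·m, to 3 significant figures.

T = A_s f_y = 1280 × 420 = 537600 N = 537.6 kN.
From C = T: a = T/(0.85 f'_c b) = 537600/(0.85 × 53.8 × 305) = 38.54 mm.
M_n = T(d − a/2) = 537.6 kN × (345 − 19.27) mm = 175.11 kN·m.
φM_n = 0.90 × 175.11 = 157.60 kN·m.

φM_n ≈ 158 kN·m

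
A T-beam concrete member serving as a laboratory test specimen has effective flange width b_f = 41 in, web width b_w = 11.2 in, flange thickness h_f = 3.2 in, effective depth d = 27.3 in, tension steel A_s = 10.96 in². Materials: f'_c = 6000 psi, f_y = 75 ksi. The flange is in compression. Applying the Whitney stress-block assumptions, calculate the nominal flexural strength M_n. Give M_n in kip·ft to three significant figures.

Tension: T = A_s f_y = 10.96 × 75 = 822 kips.
Try a within the flange: a = T/(0.85 f'_c b_f) = 822/(0.85 × 6 × 41) = 3.931 in.
a = 3.931 > h_f = 3.2 in: the block extends into the web. Split into flange-overhang and web parts.
C_f = 0.85 f'_c (b_f − b_w) h_f = 0.85 × 6 × (41 − 11.2) × 3.2 = 486.3 kips.
Remaining web compression depth: a_w = (T − C_f)/(0.85 f'_c b_w) = (822 − 486.3)/(0.85 × 6 × 11.2) = 5.877 in.
M_n = C_f(d − h_f/2) + (T − C_f)(d − a_w/2) = 486.3 × (27.3 − 1.6) + 335.7 × (27.3 − 2.9385) = 12497.9 + 8178.2 = 20676.1 kip·in.
M_n = 20676.1/12 = 1723.01 kip·ft.

M_n ≈ 1720 kip·ft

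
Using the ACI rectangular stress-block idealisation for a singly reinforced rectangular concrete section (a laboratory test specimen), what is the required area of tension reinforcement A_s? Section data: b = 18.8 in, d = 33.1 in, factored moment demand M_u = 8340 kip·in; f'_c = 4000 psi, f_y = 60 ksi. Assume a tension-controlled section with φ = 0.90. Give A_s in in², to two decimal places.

M_n = M_u/φ = 8340/0.90 = 9266.67 kip·in.
From M_n = 0.85 f'_c a b (d − a/2):
a = d − √(d² − 2M_n/(0.85 f'_c b)) = 33.1 − √(33.1² − 2 × 9266.67/(0.85 × 4 × 18.8)) = 4.716 in.
A_s = 0.85 f'_c a b / f_y = 0.85 × 4 × 4.716 × 18.8 / 60 = 5.024 in².

A_s ≈ 5.02 in²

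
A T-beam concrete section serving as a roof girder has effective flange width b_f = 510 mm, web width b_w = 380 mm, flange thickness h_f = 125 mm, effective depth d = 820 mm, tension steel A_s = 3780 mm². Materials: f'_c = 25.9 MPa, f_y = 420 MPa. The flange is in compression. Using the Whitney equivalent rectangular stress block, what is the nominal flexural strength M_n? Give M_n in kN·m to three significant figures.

M_n ≈ 1190 kN·m

Tension: T = A_s f_y = 3780 × 420 = 1587600 N.
Try a within the flange: a = T/(0.85 f'_c b_f) = 1587600/(0.85 × 25.9 × 510) = 141.40 mm.
a = 141.40 > h_f = 125 mm: the block extends into the web. Split into flange-overhang and web parts.
C_f = 0.85 f'_c (b_f − b_w) h_f = 0.85 × 25.9 × (510 − 380) × 125 = 357744 N.
Remaining web compression depth: a_w = (T − C_f)/(0.85 f'_c b_w) = (1587600 − 357744)/(0.85 × 25.9 × 380) = 147.01 mm.
M_n = C_f(d − h_f/2) + (T − C_f)(d − a_w/2) = 357744 × (820 − 62.5) + 1229856 × (820 − 73.505) = 270.99 + 918.08 = 1189.07 × 10⁶ N·mm.
M_n = 1189.07 kN·m.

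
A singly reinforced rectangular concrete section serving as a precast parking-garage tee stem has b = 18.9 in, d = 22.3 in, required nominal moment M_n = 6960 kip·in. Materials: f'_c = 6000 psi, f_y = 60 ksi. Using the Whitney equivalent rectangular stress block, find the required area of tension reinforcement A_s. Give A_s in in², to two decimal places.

A_s ≈ 5.65 in²

From M_n = 0.85 f'_c a b (d − a/2):
a = d − √(d² − 2M_n/(0.85 f'_c b)) = 22.3 − √(22.3² − 2 × 6960/(0.85 × 6 × 18.9)) = 3.515 in.
A_s = 0.85 f'_c a b / f_y = 0.85 × 6 × 3.515 × 18.9 / 60 = 5.647 in².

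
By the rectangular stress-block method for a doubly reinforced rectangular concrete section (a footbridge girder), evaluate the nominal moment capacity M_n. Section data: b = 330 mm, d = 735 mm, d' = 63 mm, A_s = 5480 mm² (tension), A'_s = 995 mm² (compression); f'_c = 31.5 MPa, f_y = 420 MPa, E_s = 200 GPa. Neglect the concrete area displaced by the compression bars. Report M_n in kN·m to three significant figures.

M_n ≈ 1460 kN·m

Assume both tension and compression steel yield.
Net tension couple steel: A_s − A'_s = 4485 mm².
a = (A_s − A'_s) f_y / (0.85 f'_c b) = 1883700/(0.85 × 31.5 × 330) = 213.19 mm.
c = a/β₁ = 213.19/0.825 = 258.41 mm; ε'_s = 0.003(c − d')/c = 0.0023 ≥ f_y/E_s = 0.0021, so compression steel does yield.
M_n = (A_s − A'_s) f_y (d − a/2) + A'_s f_y (d − d') = [1883700 × (735 − 106.595) + 417900 × (735 − 63)] × 10⁻⁶ = 1183.73 + 280.83 = 1464.56 kN·m.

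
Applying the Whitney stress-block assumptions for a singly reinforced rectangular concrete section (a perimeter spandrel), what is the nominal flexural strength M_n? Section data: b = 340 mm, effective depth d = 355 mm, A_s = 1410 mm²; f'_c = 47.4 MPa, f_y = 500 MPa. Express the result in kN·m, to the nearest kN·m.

M_n ≈ 232 kN·m

T = A_s f_y = 1410 × 500 = 705000 N = 705 kN.
From C = T: a = T/(0.85 f'_c b) = 705000/(0.85 × 47.4 × 340) = 51.47 mm.
M_n = T(d − a/2) = 705 kN × (355 − 25.735) mm = 232.13 kN·m.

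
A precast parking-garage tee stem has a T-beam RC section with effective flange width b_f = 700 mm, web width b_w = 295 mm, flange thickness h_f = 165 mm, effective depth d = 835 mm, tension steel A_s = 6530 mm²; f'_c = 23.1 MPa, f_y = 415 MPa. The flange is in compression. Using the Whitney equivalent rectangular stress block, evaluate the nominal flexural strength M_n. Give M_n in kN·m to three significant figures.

Tension: T = A_s f_y = 6530 × 415 = 2709950 N.
Try a within the flange: a = T/(0.85 f'_c b_f) = 2709950/(0.85 × 23.1 × 700) = 197.17 mm.
a = 197.17 > h_f = 165 mm: the block extends into the web. Split into flange-overhang and web parts.
C_f = 0.85 f'_c (b_f − b_w) h_f = 0.85 × 23.1 × (700 − 295) × 165 = 1312109 N.
Remaining web compression depth: a_w = (T − C_f)/(0.85 f'_c b_w) = (2709950 − 1312109)/(0.85 × 23.1 × 295) = 241.33 mm.
M_n = C_f(d − h_f/2) + (T − C_f)(d − a_w/2) = 1312109 × (835 − 82.5) + 1397841 × (835 − 120.665) = 987.36 + 998.53 = 1985.89 × 10⁶ N·mm.
M_n = 1985.89 kN·m.

M_n ≈ 1990 kN·m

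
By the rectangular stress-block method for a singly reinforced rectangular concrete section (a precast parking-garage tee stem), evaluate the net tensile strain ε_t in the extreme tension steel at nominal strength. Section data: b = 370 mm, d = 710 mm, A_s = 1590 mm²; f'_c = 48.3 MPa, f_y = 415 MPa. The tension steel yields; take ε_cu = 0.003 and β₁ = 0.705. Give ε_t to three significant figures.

a = A_s f_y/(0.85 f'_c b) = 43.44 mm.
β₁ = 0.705, so c = a/β₁ = 43.44/0.705 = 61.62 mm.
From the linear strain diagram with ε_cu = 0.003: ε_t = 0.003 (d − c)/c = 0.003 × (710 − 61.62)/61.62 = 0.0316.
Since ε_t ≥ 0.005, the section is tension-controlled.

ε_t ≈ 0.0316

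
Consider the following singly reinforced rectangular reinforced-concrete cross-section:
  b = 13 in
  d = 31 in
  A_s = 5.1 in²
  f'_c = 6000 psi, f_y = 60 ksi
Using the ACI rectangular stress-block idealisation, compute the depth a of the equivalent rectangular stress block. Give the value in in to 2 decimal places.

a ≈ 4.62 in

T = A_s f_y = 5.1 × 60 = 306 kips.
a = T/(0.85 f'_c b) = 306/(0.85 × 6 × 13) = 4.62 in.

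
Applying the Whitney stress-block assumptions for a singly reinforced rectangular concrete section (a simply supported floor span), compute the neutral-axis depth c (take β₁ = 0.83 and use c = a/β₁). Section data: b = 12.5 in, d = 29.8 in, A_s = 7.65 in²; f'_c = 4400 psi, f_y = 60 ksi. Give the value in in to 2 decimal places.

T = A_s f_y = 7.65 × 60 = 459 kips.
a = T/(0.85 f'_c b) = 459/(0.85 × 4.4 × 12.5) = 9.8182 in.
With β₁ = 0.83, c = a/β₁ = 9.8182/0.83 = 11.83 in.

c ≈ 11.83 in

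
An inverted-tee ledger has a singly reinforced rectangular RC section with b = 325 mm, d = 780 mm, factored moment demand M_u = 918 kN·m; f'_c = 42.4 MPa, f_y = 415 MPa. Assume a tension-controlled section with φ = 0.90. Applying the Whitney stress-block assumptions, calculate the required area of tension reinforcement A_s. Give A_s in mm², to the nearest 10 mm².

A_s ≈ 3420 mm²

M_n = M_u/φ = 918/0.90 = 1020 kN·m.
With M_n = 0.85 f'_c a b (d − a/2), solve the quadratic for a:
a = d − √(d² − 2M_n/(0.85 f'_c b)) = 780 − √(780² − 2 × 1020×10⁶/(0.85 × 42.4 × 325)) = 121.04 mm.
A_s = 0.85 f'_c a b / f_y = 0.85 × 42.4 × 121.04 × 325 / 415 = 3416.2 mm².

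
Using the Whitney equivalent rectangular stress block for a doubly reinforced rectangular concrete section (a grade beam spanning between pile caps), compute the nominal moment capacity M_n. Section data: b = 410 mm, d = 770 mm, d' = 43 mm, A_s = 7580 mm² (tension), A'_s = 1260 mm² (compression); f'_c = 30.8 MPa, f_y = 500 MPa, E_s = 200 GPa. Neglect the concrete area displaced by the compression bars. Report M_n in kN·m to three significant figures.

Assume both tension and compression steel yield.
Net tension couple steel: A_s − A'_s = 6320 mm².
a = (A_s − A'_s) f_y / (0.85 f'_c b) = 3160000/(0.85 × 30.8 × 410) = 294.40 mm.
c = a/β₁ = 294.40/0.83 = 354.70 mm; ε'_s = 0.003(c − d')/c = 0.0026 ≥ f_y/E_s = 0.0025, so compression steel does yield.
M_n = (A_s − A'_s) f_y (d − a/2) + A'_s f_y (d − d') = [3160000 × (770 − 147.2) + 630000 × (770 − 43)] × 10⁻⁶ = 1968.05 + 458.01 = 2426.06 kN·m.

M_n ≈ 2430 kN·m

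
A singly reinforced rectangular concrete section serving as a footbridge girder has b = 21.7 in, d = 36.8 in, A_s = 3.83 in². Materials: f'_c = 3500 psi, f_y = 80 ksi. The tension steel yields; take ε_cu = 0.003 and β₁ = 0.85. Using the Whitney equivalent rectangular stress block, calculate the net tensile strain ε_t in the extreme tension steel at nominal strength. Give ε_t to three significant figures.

ε_t ≈ 0.0168

a = A_s f_y/(0.85 f'_c b) = 4.746 in.
β₁ = 0.85, so c = a/β₁ = 4.746/0.85 = 5.584 in.
From the linear strain diagram with ε_cu = 0.003: ε_t = 0.003 (d − c)/c = 0.003 × (36.8 − 5.584)/5.584 = 0.0168.
Since ε_t ≥ 0.005, the section is tension-controlled.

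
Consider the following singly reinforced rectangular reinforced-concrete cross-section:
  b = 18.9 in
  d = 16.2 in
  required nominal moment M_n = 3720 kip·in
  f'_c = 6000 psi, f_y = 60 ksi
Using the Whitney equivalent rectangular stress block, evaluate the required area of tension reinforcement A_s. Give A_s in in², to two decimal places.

From M_n = 0.85 f'_c a b (d − a/2):
a = d − √(d² − 2M_n/(0.85 f'_c b)) = 16.2 − √(16.2² − 2 × 3720/(0.85 × 6 × 18.9)) = 2.589 in.
A_s = 0.85 f'_c a b / f_y = 0.85 × 6 × 2.589 × 18.9 / 60 = 4.159 in².

A_s ≈ 4.16 in²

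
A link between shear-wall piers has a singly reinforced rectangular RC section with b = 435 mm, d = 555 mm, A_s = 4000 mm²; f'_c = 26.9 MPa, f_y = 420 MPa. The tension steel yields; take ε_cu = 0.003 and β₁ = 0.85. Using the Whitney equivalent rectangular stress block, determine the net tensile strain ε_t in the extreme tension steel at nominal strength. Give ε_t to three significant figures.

ε_t ≈ 0.00538

a = A_s f_y/(0.85 f'_c b) = 168.91 mm.
β₁ = 0.85, so c = a/β₁ = 168.91/0.85 = 198.72 mm.
From the linear strain diagram with ε_cu = 0.003: ε_t = 0.003 (d − c)/c = 0.003 × (555 − 198.72)/198.72 = 0.00538.
Since ε_t ≥ 0.005, the section is tension-controlled.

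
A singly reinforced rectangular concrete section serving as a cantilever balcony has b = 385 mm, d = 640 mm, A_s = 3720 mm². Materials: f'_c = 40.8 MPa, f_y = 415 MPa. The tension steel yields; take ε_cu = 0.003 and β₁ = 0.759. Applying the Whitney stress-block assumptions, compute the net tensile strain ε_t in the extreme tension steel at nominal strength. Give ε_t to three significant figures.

a = A_s f_y/(0.85 f'_c b) = 115.62 mm.
β₁ = 0.759, so c = a/β₁ = 115.62/0.759 = 152.33 mm.
From the linear strain diagram with ε_cu = 0.003: ε_t = 0.003 (d − c)/c = 0.003 × (640 − 152.33)/152.33 = 0.00960.
Since ε_t ≥ 0.005, the section is tension-controlled.

ε_t ≈ 0.00960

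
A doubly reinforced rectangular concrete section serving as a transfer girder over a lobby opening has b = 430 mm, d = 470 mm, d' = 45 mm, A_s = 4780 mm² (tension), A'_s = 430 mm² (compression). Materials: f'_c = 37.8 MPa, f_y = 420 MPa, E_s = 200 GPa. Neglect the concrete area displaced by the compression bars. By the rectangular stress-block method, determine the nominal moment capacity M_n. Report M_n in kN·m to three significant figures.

Assume both tension and compression steel yield.
Net tension couple steel: A_s − A'_s = 4350 mm².
a = (A_s − A'_s) f_y / (0.85 f'_c b) = 1827000/(0.85 × 37.8 × 430) = 132.24 mm.
c = a/β₁ = 132.24/0.78 = 169.54 mm; ε'_s = 0.003(c − d')/c = 0.0022 ≥ f_y/E_s = 0.0021, so compression steel does yield.
M_n = (A_s − A'_s) f_y (d − a/2) + A'_s f_y (d − d') = [1827000 × (470 − 66.12) + 180600 × (470 − 45)] × 10⁻⁶ = 737.89 + 76.76 = 814.65 kN·m.

M_n ≈ 815 kN·m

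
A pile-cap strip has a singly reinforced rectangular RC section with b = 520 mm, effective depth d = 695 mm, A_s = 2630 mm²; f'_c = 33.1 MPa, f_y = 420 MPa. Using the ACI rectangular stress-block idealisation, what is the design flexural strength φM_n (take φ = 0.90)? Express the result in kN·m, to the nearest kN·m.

T = A_s f_y = 2630 × 420 = 1104600 N = 1104.6 kN.
From C = T: a = T/(0.85 f'_c b) = 1104600/(0.85 × 33.1 × 520) = 75.50 mm.
M_n = T(d − a/2) = 1104.6 kN × (695 − 37.75) mm = 726.00 kN·m.
φM_n = 0.90 × 726.00 = 653.40 kN·m.

φM_n ≈ 653 kN·m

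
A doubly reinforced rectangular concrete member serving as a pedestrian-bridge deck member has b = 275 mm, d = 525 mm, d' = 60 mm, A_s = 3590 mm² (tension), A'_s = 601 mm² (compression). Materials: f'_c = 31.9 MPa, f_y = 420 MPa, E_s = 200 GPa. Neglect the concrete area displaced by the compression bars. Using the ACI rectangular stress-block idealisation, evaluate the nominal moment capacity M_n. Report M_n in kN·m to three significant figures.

M_n ≈ 671 kN·m

Assume both tension and compression steel yield.
Net tension couple steel: A_s − A'_s = 2989 mm².
a = (A_s − A'_s) f_y / (0.85 f'_c b) = 1255380/(0.85 × 31.9 × 275) = 168.36 mm.
c = a/β₁ = 168.36/0.822 = 204.82 mm; ε'_s = 0.003(c − d')/c = 0.0021 ≥ f_y/E_s = 0.0021, so compression steel does yield.
M_n = (A_s − A'_s) f_y (d − a/2) + A'_s f_y (d − d') = [1255380 × (525 − 84.18) + 252420 × (525 − 60)] × 10⁻⁶ = 553.40 + 117.38 = 670.78 kN·m.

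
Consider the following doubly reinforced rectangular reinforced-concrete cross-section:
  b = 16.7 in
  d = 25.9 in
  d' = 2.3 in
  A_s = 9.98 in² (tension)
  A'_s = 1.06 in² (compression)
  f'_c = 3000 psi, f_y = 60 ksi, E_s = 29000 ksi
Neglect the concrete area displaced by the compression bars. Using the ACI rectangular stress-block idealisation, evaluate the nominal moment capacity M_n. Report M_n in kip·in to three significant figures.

M_n ≈ 12000 kip·in

Assume both steels yield.
a = (A_s − A'_s) f_y/(0.85 f'_c b) = (9.98 − 1.06) × 60/(0.85 × 3 × 16.7) = 12.568 in.
c = a/β₁ = 12.568/0.85 = 14.786 in; ε'_s = 0.003(c − d')/c = 0.0025 ≥ ε_y = 0.0021, so the compression steel yields.
M_n = (A_s − A'_s) f_y (d − a/2) + A'_s f_y (d − d') = 535.2 × (25.9 − 6.284) + 63.6 × (25.9 − 2.3) = 10498.5 + 1501.0 = 11999.5 kip·in.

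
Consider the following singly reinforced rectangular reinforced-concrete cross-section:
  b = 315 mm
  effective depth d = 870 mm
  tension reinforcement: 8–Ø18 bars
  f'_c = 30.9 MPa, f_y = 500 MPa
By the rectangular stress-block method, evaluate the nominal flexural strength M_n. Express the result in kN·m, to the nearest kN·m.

M_n ≈ 822 kN·m

A_s = 8 × 254 = 2032 mm².
T = A_s f_y = 2032 × 500 = 1016000 N = 1016 kN.
From C = T: a = T/(0.85 f'_c b) = 1016000/(0.85 × 30.9 × 315) = 122.80 mm.
M_n = T(d − a/2) = 1016 kN × (870 − 61.4) mm = 821.54 kN·m.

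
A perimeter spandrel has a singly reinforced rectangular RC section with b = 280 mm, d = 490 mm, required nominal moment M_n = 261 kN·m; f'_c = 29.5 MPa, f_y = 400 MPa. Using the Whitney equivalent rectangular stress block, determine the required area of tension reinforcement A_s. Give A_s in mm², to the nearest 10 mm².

A_s ≈ 1450 mm²

With M_n = 0.85 f'_c a b (d − a/2), solve the quadratic for a:
a = d − √(d² − 2M_n/(0.85 f'_c b)) = 490 − √(490² − 2 × 261×10⁶/(0.85 × 29.5 × 280)) = 82.87 mm.
A_s = 0.85 f'_c a b / f_y = 0.85 × 29.5 × 82.87 × 280 / 400 = 1454.6 mm².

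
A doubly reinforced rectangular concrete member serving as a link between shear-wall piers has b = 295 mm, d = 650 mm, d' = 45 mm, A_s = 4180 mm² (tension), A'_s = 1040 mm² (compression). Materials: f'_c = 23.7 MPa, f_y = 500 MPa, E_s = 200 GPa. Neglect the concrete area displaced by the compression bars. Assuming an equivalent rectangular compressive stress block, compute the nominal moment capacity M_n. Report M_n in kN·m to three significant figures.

Assume both tension and compression steel yield.
Net tension couple steel: A_s − A'_s = 3140 mm².
a = (A_s − A'_s) f_y / (0.85 f'_c b) = 1570000/(0.85 × 23.7 × 295) = 264.19 mm.
c = a/β₁ = 264.19/0.85 = 310.81 mm; ε'_s = 0.003(c − d')/c = 0.0026 ≥ f_y/E_s = 0.0025, so compression steel does yield.
M_n = (A_s − A'_s) f_y (d − a/2) + A'_s f_y (d − d') = [1570000 × (650 − 132.095) + 520000 × (650 − 45)] × 10⁻⁶ = 813.11 + 314.60 = 1127.71 kN·m.

M_n ≈ 1130 kN·m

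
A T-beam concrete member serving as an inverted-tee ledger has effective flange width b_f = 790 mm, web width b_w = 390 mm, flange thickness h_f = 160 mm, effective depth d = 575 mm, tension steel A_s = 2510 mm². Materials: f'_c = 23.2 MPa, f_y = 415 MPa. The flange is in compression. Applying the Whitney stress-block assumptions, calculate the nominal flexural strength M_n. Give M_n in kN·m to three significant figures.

Tension: T = A_s f_y = 2510 × 415 = 1041650 N.
Try a within the flange: a = T/(0.85 f'_c b_f) = 1041650/(0.85 × 23.2 × 790) = 66.86 mm.
Since a = 66.86 ≤ h_f = 160 mm, the stress block lies entirely in the flange; analyse as a rectangular beam of width b_f.
M_n = T(d − a/2) = 1041650 × (575 − 33.43) = 564.13 × 10⁶ N·mm.
M_n = 564.13 kN·m.

M_n ≈ 564 kN·m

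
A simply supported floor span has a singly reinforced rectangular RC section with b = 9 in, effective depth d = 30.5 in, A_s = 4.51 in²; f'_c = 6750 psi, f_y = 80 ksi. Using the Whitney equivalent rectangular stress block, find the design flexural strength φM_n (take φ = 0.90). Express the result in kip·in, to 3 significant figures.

T = A_s f_y = 4.51 × 80 = 360.8 kips.
a = T/(0.85 f'_c b) = 360.8/(0.85 × 6.75 × 9) = 6.987 in.
M_n = T(d − a/2) = 360.8 × (30.5 − 3.4935) = 9743.9 kip·in.
φM_n = 0.90 × 9743.9 = 8769.5 kip·in.

φM_n ≈ 8770 kip·in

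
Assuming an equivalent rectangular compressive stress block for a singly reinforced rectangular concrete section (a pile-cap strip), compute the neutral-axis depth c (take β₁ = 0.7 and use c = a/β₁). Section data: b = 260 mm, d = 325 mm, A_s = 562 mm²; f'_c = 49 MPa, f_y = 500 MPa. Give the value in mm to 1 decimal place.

c ≈ 37.1 mm

T = A_s f_y = 562 × 500 = 281000 N = 281 kN.
Setting C = 0.85 f'_c a b equal to T: a = 281000/(0.85 × 49 × 260) = 25.949 mm.
With β₁ = 0.7, c = a/β₁ = 25.949/0.7 = 37.1 mm.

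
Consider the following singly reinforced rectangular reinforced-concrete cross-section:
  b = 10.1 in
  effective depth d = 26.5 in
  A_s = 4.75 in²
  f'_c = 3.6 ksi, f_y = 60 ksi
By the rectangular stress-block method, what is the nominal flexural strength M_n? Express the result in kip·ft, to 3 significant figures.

T = A_s f_y = 4.75 × 60 = 285 kips.
a = T/(0.85 f'_c b) = 285/(0.85 × 3.6 × 10.1) = 9.222 in.
M_n = T(d − a/2) = 285 × (26.5 − 4.611) = 6238.4 kip·in = 6238.4/12 = 519.87 kip·ft.

M_n ≈ 520 kip·ft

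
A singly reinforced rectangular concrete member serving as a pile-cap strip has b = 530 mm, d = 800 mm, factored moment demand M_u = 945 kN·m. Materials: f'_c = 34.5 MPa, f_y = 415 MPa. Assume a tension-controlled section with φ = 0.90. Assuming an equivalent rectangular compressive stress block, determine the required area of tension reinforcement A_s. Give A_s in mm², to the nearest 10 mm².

A_s ≈ 3350 mm²

M_n = M_u/φ = 945/0.90 = 1050 kN·m.
With M_n = 0.85 f'_c a b (d − a/2), solve the quadratic for a:
a = d − √(d² − 2M_n/(0.85 f'_c b)) = 800 − √(800² − 2 × 1050×10⁶/(0.85 × 34.5 × 530)) = 89.45 mm.
A_s = 0.85 f'_c a b / f_y = 0.85 × 34.5 × 89.45 × 530 / 415 = 3350.0 mm².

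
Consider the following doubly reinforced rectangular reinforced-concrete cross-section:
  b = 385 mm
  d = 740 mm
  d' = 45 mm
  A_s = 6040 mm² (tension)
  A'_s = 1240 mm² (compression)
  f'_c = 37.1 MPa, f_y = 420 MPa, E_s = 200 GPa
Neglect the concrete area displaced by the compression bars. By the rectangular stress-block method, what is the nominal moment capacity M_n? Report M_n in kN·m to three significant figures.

M_n ≈ 1690 kN·m

Assume both tension and compression steel yield.
Net tension couple steel: A_s − A'_s = 4800 mm².
a = (A_s − A'_s) f_y / (0.85 f'_c b) = 2016000/(0.85 × 37.1 × 385) = 166.05 mm.
c = a/β₁ = 166.05/0.785 = 211.53 mm; ε'_s = 0.003(c − d')/c = 0.0024 ≥ f_y/E_s = 0.0021, so compression steel does yield.
M_n = (A_s − A'_s) f_y (d − a/2) + A'_s f_y (d − d') = [2016000 × (740 − 83.025) + 520800 × (740 − 45)] × 10⁻⁶ = 1324.46 + 361.96 = 1686.42 kN·m.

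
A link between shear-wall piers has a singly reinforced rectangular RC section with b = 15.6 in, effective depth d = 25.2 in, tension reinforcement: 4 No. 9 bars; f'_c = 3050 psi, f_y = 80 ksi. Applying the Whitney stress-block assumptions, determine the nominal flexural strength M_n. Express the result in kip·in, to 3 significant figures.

M_n ≈ 6800 kip·in

A_s = 4 × 1 = 4 in².
T = A_s f_y = 4 × 80 = 320 kips.
a = T/(0.85 f'_c b) = 320/(0.85 × 3.05 × 15.6) = 7.912 in.
M_n = T(d − a/2) = 320 × (25.2 − 3.956) = 6798.1 kip·in.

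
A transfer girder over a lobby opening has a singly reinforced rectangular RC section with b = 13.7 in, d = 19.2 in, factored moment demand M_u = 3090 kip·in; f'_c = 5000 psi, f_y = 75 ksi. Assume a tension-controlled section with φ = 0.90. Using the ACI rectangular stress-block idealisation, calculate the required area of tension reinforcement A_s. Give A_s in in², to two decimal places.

M_n = M_u/φ = 3090/0.90 = 3433.33 kip·in.
From M_n = 0.85 f'_c a b (d − a/2):
a = d − √(d² − 2M_n/(0.85 f'_c b)) = 19.2 − √(19.2² − 2 × 3433.33/(0.85 × 5 × 13.7)) = 3.366 in.
A_s = 0.85 f'_c a b / f_y = 0.85 × 5 × 3.366 × 13.7 / 75 = 2.613 in².

A_s ≈ 2.61 in²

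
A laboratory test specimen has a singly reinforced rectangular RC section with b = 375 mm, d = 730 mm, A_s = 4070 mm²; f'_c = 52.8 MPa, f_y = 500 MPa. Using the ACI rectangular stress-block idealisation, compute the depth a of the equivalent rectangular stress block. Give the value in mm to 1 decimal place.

a ≈ 120.9 mm

T = A_s f_y = 4070 × 500 = 2035000 N = 2035 kN.
Setting C = 0.85 f'_c a b equal to T: a = 2035000/(0.85 × 52.8 × 375) = 120.9 mm.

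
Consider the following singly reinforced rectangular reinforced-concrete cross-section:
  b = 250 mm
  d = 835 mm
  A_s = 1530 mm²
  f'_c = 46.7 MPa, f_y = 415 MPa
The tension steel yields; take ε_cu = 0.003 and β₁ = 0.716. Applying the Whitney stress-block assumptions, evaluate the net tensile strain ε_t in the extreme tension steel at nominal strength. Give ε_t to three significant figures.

a = A_s f_y/(0.85 f'_c b) = 63.98 mm.
β₁ = 0.716, so c = a/β₁ = 63.98/0.716 = 89.36 mm.
From the linear strain diagram with ε_cu = 0.003: ε_t = 0.003 (d − c)/c = 0.003 × (835 − 89.36)/89.36 = 0.0250.
Since ε_t ≥ 0.005, the section is tension-controlled.

ε_t ≈ 0.0250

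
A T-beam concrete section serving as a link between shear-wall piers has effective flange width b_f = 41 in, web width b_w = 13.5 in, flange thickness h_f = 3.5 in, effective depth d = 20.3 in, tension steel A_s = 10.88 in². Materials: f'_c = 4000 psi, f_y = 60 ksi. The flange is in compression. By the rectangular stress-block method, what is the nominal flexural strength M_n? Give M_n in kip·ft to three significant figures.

Tension: T = A_s f_y = 10.88 × 60 = 652.8 kips.
Try a within the flange: a = T/(0.85 f'_c b_f) = 652.8/(0.85 × 4 × 41) = 4.683 in.
a = 4.683 > h_f = 3.5 in: the block extends into the web. Split into flange-overhang and web parts.
C_f = 0.85 f'_c (b_f − b_w) h_f = 0.85 × 4 × (41 − 13.5) × 3.5 = 327.3 kips.
Remaining web compression depth: a_w = (T − C_f)/(0.85 f'_c b_w) = (652.8 − 327.3)/(0.85 × 4 × 13.5) = 7.092 in.
M_n = C_f(d − h_f/2) + (T − C_f)(d − a_w/2) = 327.3 × (20.3 − 1.75) + 325.5 × (20.3 − 3.546) = 6071.4 + 5453.4 = 11524.8 kip·in.
M_n = 11524.8/12 = 960.40 kip·ft.

M_n ≈ 960 kip·ft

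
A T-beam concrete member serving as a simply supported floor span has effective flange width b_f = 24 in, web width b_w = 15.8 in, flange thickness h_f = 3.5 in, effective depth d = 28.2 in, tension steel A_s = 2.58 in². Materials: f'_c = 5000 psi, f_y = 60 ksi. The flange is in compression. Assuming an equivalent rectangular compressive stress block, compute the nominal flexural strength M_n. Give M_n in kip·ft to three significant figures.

Tension: T = A_s f_y = 2.58 × 60 = 154.8 kips.
Try a within the flange: a = T/(0.85 f'_c b_f) = 154.8/(0.85 × 5 × 24) = 1.518 in.
Since a = 1.518 ≤ h_f = 3.5 in, the stress block lies entirely in the flange; analyse as a rectangular beam of width b_f.
M_n = T(d − a/2) = 154.8 × (28.2 − 0.759) = 4247.9 kip·in.
M_n = 4247.9/12 = 353.99 kip·ft.

M_n ≈ 354 kip·ft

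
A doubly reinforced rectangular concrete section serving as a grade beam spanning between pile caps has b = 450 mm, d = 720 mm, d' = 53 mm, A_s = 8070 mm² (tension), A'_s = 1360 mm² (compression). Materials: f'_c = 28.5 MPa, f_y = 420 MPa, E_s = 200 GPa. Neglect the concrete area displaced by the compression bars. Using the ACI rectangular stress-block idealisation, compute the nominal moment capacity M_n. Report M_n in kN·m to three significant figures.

M_n ≈ 2050 kN·m

Assume both tension and compression steel yield.
Net tension couple steel: A_s − A'_s = 6710 mm².
a = (A_s − A'_s) f_y / (0.85 f'_c b) = 2818200/(0.85 × 28.5 × 450) = 258.52 mm.
c = a/β₁ = 258.52/0.846 = 305.58 mm; ε'_s = 0.003(c − d')/c = 0.0025 ≥ f_y/E_s = 0.0021, so compression steel does yield.
M_n = (A_s − A'_s) f_y (d − a/2) + A'_s f_y (d − d') = [2818200 × (720 − 129.26) + 571200 × (720 − 53)] × 10⁻⁶ = 1664.82 + 380.99 = 2045.81 kN·m.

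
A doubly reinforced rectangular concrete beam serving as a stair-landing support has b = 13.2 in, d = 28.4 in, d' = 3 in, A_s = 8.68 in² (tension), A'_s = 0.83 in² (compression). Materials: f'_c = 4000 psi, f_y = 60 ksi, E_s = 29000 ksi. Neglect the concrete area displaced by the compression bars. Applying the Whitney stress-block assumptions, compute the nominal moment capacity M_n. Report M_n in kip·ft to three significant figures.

M_n ≈ 1010 kip·ft

Assume both steels yield.
a = (A_s − A'_s) f_y/(0.85 f'_c b) = (8.68 − 0.83) × 60/(0.85 × 4 × 13.2) = 10.495 in.
c = a/β₁ = 10.495/0.85 = 12.347 in; ε'_s = 0.003(c − d')/c = 0.0023 ≥ ε_y = 0.0021, so the compression steel yields.
M_n = (A_s − A'_s) f_y (d − a/2) + A'_s f_y (d − d') = 471 × (28.4 − 5.2475) + 49.8 × (28.4 − 3) = 10904.8 + 1264.9 = 12169.7 kip·in = 12169.7/12 = 1014.14 kip·ft.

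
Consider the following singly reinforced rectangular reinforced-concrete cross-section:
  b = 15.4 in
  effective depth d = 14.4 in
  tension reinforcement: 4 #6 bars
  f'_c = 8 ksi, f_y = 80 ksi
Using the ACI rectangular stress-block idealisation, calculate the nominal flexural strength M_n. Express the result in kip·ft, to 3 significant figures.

M_n ≈ 161 kip·ft

A_s = 4 × 0.44 = 1.76 in².
T = A_s f_y = 1.76 × 80 = 140.8 kips.
a = T/(0.85 f'_c b) = 140.8/(0.85 × 8 × 15.4) = 1.345 in.
M_n = T(d − a/2) = 140.8 × (14.4 − 0.6725) = 1932.8 kip·in = 1932.8/12 = 161.07 kip·ft.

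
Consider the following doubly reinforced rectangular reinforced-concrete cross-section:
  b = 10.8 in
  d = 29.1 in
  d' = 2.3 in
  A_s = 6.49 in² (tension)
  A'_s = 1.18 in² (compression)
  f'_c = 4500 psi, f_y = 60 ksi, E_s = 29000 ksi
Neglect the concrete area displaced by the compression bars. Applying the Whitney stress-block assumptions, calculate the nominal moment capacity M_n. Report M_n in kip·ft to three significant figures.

Assume both steels yield.
a = (A_s − A'_s) f_y/(0.85 f'_c b) = (6.49 − 1.18) × 60/(0.85 × 4.5 × 10.8) = 7.712 in.
c = a/β₁ = 7.712/0.825 = 9.348 in; ε'_s = 0.003(c − d')/c = 0.0023 ≥ ε_y = 0.0021, so the compression steel yields.
M_n = (A_s − A'_s) f_y (d − a/2) + A'_s f_y (d − d') = 318.6 × (29.1 − 3.856) + 70.8 × (29.1 − 2.3) = 8042.7 + 1897.4 = 9940.1 kip·in = 9940.1/12 = 828.34 kip·ft.

M_n ≈ 828 kip·ft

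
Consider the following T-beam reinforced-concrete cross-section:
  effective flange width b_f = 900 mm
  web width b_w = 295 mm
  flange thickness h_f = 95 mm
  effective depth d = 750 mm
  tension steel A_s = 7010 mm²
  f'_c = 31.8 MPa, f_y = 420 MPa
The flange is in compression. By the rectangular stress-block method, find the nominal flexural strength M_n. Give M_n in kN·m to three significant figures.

Tension: T = A_s f_y = 7010 × 420 = 2944200 N.
Try a within the flange: a = T/(0.85 f'_c b_f) = 2944200/(0.85 × 31.8 × 900) = 121.03 mm.
a = 121.03 > h_f = 95 mm: the block extends into the web. Split into flange-overhang and web parts.
C_f = 0.85 f'_c (b_f − b_w) h_f = 0.85 × 31.8 × (900 − 295) × 95 = 1553549 N.
Remaining web compression depth: a_w = (T − C_f)/(0.85 f'_c b_w) = (2944200 − 1553549)/(0.85 × 31.8 × 295) = 174.40 mm.
M_n = C_f(d − h_f/2) + (T − C_f)(d − a_w/2) = 1553549 × (750 − 47.5) + 1390651 × (750 − 87.2) = 1091.37 + 921.72 = 2013.09 × 10⁶ N·mm.
M_n = 2013.09 kN·m.

M_n ≈ 2010 kN·m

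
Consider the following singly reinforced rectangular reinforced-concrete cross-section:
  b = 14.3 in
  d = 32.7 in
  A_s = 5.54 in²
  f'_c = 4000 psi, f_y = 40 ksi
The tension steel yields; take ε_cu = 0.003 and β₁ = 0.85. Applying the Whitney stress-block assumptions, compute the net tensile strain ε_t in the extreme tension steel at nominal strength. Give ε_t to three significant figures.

a = A_s f_y/(0.85 f'_c b) = 4.558 in.
β₁ = 0.85, so c = a/β₁ = 4.558/0.85 = 5.362 in.
From the linear strain diagram with ε_cu = 0.003: ε_t = 0.003 (d − c)/c = 0.003 × (32.7 − 5.362)/5.362 = 0.0153.
Since ε_t ≥ 0.005, the section is tension-controlled.

ε_t ≈ 0.0153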